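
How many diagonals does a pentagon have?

Total line segments between 5 vertices = C(5,2) = 10.
Subtract the 5 sides: 10 - 5 = 5 diagonals.

5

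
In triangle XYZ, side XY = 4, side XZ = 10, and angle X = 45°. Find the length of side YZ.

Law of cosines: YZ^2 = 4^2 + 10^2 - 2(4)(10)cos(45°) = 116 - 40*sqrt(2), so YZ = 2*sqrt(29 - 10*sqrt(2)).

2*sqrt(29 - 10*sqrt(2))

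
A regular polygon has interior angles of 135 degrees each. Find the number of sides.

Each interior angle of a regular n-gon is (n - 2) * 180 / n.
Setting this equal to 135:
(n - 2) * 180 / n = 135
Each exterior angle = 180 - 135 = 45 degrees.
Since exterior angles sum to 360: n = 360 / 45 = 8.

8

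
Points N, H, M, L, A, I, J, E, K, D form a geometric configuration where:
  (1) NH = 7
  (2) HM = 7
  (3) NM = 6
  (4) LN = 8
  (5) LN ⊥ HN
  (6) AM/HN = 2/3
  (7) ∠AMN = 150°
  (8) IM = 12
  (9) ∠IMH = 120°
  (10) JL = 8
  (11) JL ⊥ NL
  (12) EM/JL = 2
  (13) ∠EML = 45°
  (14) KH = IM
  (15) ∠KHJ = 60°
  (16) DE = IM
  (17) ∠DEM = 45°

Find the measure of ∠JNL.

Step 1: By the law of cosines on triangle NLJ: NJ² = 8² + 8² − 2·8·8·cos(90°) = 128, so NJ = 8·√2.
Step 2: By the inverse law of cosines on triangle JNL: cos(∠JNL) = ((8·√2)² + 8² − 8²) / (2·8·√2·8) = 128/181.02 = 0.7071, so ∠JNL = 45°.

Therefore, the measure of angle ∠JNL = 45°.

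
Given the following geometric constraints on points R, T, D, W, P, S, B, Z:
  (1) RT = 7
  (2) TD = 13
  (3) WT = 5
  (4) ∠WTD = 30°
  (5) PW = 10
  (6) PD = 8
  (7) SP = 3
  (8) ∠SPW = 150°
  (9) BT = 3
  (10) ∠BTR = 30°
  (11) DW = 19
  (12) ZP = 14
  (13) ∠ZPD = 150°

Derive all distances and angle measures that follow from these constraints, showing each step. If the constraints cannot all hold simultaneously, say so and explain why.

These constraints are not satisfiable: by the triangle inequality in triangle TDW, (2) TD = 13 and (3) WT = 5 force DW ≤ 13 + 5 = 18, but (11) says DW = 19. No planar figure meets all of them, so nothing further can be derived.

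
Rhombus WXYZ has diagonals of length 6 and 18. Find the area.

The diagonals of a rhombus divide it into four right triangles.
Each triangle has legs 6/ 2 = 3 and 18/2 = 9, so each has area (1/2)*3*9 = 27/2.
Four such triangles give total area = (d1 * d2) / 2 = 54.

54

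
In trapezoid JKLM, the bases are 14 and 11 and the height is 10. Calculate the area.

Area = (14 + 11) * 10 / 2 = 250 / 2 = 125

125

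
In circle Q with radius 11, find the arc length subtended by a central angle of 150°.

Arc length = 2πr × θ/360
= 2π × 11 × 5/12
= 55*pi/6

55*pi/6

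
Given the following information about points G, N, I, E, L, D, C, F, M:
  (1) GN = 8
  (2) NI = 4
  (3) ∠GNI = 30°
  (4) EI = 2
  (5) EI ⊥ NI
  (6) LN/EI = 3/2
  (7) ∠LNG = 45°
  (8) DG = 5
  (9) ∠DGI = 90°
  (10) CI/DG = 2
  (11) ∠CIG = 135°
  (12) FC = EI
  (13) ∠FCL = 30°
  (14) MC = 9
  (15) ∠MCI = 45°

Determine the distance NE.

Step 1: By the law of cosines on triangle NIE: NE² = 4² + 2² − 2·4·2·cos(90°) = 20, so NE = 2·√5.

Therefore, the length of NE = 2·√5.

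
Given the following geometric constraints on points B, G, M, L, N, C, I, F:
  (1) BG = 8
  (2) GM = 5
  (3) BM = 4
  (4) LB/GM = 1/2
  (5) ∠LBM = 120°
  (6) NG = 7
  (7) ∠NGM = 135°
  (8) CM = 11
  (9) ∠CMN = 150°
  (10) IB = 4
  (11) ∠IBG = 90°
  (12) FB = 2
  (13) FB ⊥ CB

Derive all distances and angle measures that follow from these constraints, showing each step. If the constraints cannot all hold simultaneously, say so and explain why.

The constraints are consistent.

From the given relations:
  LB = 1/2·GM = 1/2·5 ≈ 2.5

Step 1: From GB = 8, BI = 4, and ∠GBI = 90°, by the law of cosines:
  GI² = GB² + BI² - 2·GB·BI·cos(90°) = 64 + 16 - 0 = 80
  GI = 4·√5

Step 2: From MB = 4, BL = 2.5, and ∠MBL = 120°, by the law of cosines:
  ML² = MB² + BL² - 2·MB·BL·cos(120°) = 16 + 6.25 + 10 = 32.25
  ML ≈ 5.68

Step 3: From MG = 5, GN = 7, and ∠MGN = 135°, by the law of cosines:
  MN² = MG² + GN² - 2·MG·GN·cos(135°) = 25 + 49 + 49.5 = 123.5
  MN ≈ 11.11

Step 4: From BG = 8, BM = 4, GM = 5, by the inverse law of cosines:
  cos(∠GBM) = (BG² + BM² - GM²) / (2·BG·BM)
  ∠GBM = 30.75°

Step 5: From GB = 8, GM = 5, BM = 4, by the inverse law of cosines:
  cos(∠BGM) = (GB² + GM² - BM²) / (2·GB·GM)
  ∠BGM = 24.15°

Step 6: From MB = 4, MG = 5, BG = 8, by the inverse law of cosines:
  cos(∠BMG) = (MB² + MG² - BG²) / (2·MB·MG)
  ∠BMG = 125.1°

Step 7: From NM = 11.11, MC = 11, and ∠NMC = 150°, by the law of cosines:
  NC² = NM² + MC² - 2·NM·MC·cos(150°) = 123.5 + 121 + 211.7 = 456.2
  NC ≈ 21.36

Step 8: From GB = 8, GI = 4·√5, BI = 4, by the inverse law of cosines:
  cos(∠BGI) = (GB² + GI² - BI²) / (2·GB·GI)
  ∠BGI = 26.57°

Step 9: From MB = 4, ML = 5.68, BL = 2.5, by the inverse law of cosines:
  cos(∠BML) = (MB² + ML² - BL²) / (2·MB·ML)
  ∠BML = 22.41°

Step 10: From MG = 5, MN = 11.11, GN = 7, by the inverse law of cosines:
  cos(∠GMN) = (MG² + MN² - GN²) / (2·MG·MN)
  ∠GMN = 26.45°

Step 11: From LB = 2.5, LM = 5.68, BM = 4, by the inverse law of cosines:
  cos(∠BLM) = (LB² + LM² - BM²) / (2·LB·LM)
  ∠BLM = 37.59°

Step 12: From NG = 7, NM = 11.11, GM = 5, by the inverse law of cosines:
  cos(∠GNM) = (NG² + NM² - GM²) / (2·NG·NM)
  ∠GNM = 18.55°

Step 13: From IB = 4, IG = 4·√5, BG = 8, by the inverse law of cosines:
  cos(∠BIG) = (IB² + IG² - BG²) / (2·IB·IG)
  ∠BIG = 63.43°

Step 14: From NC = 21.36, NM = 11.11, CM = 11, by the inverse law of cosines:
  cos(∠CNM) = (NC² + NM² - CM²) / (2·NC·NM)
  ∠CNM = 14.92°

Step 15: From CM = 11, CN = 21.36, MN = 11.11, by the inverse law of cosines:
  cos(∠MCN) = (CM² + CN² - MN²) / (2·CM·CN)
  ∠MCN = 15.08°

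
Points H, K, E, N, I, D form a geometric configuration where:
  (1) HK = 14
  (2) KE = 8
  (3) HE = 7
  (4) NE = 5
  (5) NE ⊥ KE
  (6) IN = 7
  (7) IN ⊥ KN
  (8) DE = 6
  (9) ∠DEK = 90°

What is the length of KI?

Step 1: By the law of cosines on triangle NEK: NK² = 5² + 8² − 2·5·8·cos(90°) = 89, so NK = √89.
Step 2: By the law of cosines on triangle KNI: KI² = √89² + 7² − 2·√89·7·cos(90°) = 138, so KI = √138.

Therefore, the length of KI = √138.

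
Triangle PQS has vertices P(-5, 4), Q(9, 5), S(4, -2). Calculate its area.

Using the Shoelace formula for a triangle:
Area = (1/2)|x0(y1 - y2) + x1(y2 - y0) + x2(y0 - y1)|
Area = (1/2)|-5(5 - -2) + 9(-2 - 4) + 4(4 - 5)|
Area = (1/2)|-35 + -54 + -4|
Area = (1/2)|-93|
Area = (1/2)(93)
Area = 93/2

93/2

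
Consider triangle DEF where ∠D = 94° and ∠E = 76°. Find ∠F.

angle F = 180 - 94 - 76 = 10 degrees.

10 degrees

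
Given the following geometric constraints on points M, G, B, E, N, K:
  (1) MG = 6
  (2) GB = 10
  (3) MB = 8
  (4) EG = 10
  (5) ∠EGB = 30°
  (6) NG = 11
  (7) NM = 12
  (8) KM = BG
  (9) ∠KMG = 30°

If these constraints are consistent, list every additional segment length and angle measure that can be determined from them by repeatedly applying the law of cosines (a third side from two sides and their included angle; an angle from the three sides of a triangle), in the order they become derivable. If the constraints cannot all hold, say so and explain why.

The constraints are consistent. Derivable facts, in order:
After 1 step:
- BE ≈ 5.18
- GK ≈ 5.66
- ∠BGM = 53.13°
- ∠BMG = 90°
- ∠GBM = 36.87°
- ∠GMN = 65.81°
- ∠GNM = 29.84°
- ∠MGN = 84.35°
After 2 steps:
- ∠BEG = 75°
- ∠EBG = 75°
- ∠GKM = 31.98°
- ∠KGM = 118.02°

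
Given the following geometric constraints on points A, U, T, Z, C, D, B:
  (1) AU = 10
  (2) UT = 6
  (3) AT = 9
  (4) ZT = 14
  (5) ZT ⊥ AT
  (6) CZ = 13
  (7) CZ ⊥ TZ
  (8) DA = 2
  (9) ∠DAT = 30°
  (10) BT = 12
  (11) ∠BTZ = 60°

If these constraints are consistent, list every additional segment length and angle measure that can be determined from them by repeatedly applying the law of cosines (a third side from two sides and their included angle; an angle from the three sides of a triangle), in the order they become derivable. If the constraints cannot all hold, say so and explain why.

The constraints are consistent. Derivable facts, in order:
After 1 step:
- AZ ≈ 16.64
- TC ≈ 19.1
- TD ≈ 7.34
- ZB = 2·√43
- ∠ATU = 80.94°
- ∠AUT = 62.72°
- ∠TAU = 36.34°
After 2 steps:
- ∠ADT = 142.17°
- ∠ATD = 7.83°
- ∠AZT = 32.74°
- ∠BZT = 52.41°
- ∠CTZ = 42.88°
- ∠TAZ = 57.26°
- ∠TBZ = 67.59°
- ∠TCZ = 47.12°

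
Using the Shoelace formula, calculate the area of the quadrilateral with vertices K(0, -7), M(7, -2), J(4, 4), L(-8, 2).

Using the Shoelace formula for a quadrilateral (vertices in order):
Area = (1/2)|sum of (x_i * y_(i+1) - x_(i+1) * y_i)|
Terms: (0*-2 - 7*-7) = 49, (7*4 - 4*-2) = 36, (4*2 - -8*4) = 40, (-8*-7 - 0*2) = 56
Sum = 181
Area = (1/2)(181) = 181/2

181/2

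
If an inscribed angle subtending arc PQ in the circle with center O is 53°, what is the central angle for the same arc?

The inscribed angle theorem states that a central angle is always twice any inscribed angle that subtends the same arc.
Since the inscribed angle is 53°, the central angle = 2 × 53° = 106°.

106°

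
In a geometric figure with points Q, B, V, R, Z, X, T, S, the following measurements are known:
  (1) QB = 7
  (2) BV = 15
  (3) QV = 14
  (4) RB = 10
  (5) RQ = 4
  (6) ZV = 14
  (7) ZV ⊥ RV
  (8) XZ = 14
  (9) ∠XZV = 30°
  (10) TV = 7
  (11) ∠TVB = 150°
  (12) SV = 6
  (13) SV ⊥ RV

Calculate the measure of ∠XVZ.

Step 1: By the law of cosines on triangle VZX: VX² = 14² + 14² − 2·14·14·cos(30°) = 52.52, so VX ≈ 7.25.
Step 2: By the inverse law of cosines on triangle XVZ: cos(∠XVZ) = (7.25² + 14² − 14²) / (2·7.25·14) = 52.52/202.91 = 0.2588, so ∠XVZ = 75°.

Therefore, the measure of angle ∠XVZ = 75°.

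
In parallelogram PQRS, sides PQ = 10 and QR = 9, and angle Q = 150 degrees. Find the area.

The area of a parallelogram equals the product of two adjacent sides times the sine of the included angle.
This is because the height equals 9 * sin(150°) = 9/2.
Area = 10 * 9/2 = 45

45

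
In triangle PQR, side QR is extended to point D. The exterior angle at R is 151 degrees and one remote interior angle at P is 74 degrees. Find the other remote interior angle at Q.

angle Q = 151 - 74 = 77 degrees (exterior angle theorem).

77 degrees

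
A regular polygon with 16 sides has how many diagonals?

Total line segments between 16 vertices = C(16,2) = 120.
Subtract the 16 sides: 120 - 16 = 104 diagonals.

104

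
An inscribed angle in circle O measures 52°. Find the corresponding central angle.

The inscribed angle theorem states that a central angle is always twice any inscribed angle that subtends the same arc.
Since the inscribed angle is 52°, the central angle = 2 × 52° = 104°.

104°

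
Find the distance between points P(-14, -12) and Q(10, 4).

d = sqrt((10 - -14)^2 + (4 - -12)^2)
d = sqrt(24^2 + 16^2)
d = sqrt(576 + 256)
d = sqrt(832) = 8*sqrt(13)

8*sqrt(13)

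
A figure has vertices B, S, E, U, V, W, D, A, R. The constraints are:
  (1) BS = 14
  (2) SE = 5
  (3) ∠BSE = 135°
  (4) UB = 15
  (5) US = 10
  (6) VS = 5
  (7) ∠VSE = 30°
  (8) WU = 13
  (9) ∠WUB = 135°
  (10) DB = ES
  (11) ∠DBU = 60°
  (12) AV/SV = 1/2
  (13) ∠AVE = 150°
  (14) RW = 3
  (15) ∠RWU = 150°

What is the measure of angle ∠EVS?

Step 1: By the law of cosines on triangle VSE: VE² = 5² + 5² − 2·5·5·cos(30°) = 6.7, so VE ≈ 2.59.
Step 2: By the inverse law of cosines on triangle EVS: cos(∠EVS) = (2.59² + 5² − 5²) / (2·2.59·5) = 6.7/25.88 = 0.2588, so ∠EVS = 75°.

Therefore, the measure of angle ∠EVS = 75°.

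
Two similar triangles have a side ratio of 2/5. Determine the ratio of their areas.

Area ratio = (side ratio)^2 = (2/5)^2 = 4:25.

4:25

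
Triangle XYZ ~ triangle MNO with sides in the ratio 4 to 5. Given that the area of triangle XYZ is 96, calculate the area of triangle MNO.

Area ratio = (4/5)^2 = 16/25. Area of MNO = 96 * 25/16 = 150.

150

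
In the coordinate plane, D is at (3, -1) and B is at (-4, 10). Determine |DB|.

d = sqrt((-4 - 3)^2 + (10 - -1)^2)
d = sqrt(-7^2 + 11^2)
d = sqrt(49 + 121)
d = sqrt(170)

sqrt(170)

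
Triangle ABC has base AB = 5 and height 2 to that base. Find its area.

Area = (1/2)(5)(2) = 5

5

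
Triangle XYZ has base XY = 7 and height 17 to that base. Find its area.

A triangle's area is half the area of a rectangle with the same base and height.
Area = (1/2) * 7 * 17 = 119/2.

119/2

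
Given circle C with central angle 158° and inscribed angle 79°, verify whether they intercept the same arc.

By the inscribed angle theorem, if both angles subtend the same arc, the inscribed angle must be half the central angle.
Half of 158° = 79°, which equals the given inscribed angle of 79°.
Therefore, yes, they correspond to the same arc.

Yes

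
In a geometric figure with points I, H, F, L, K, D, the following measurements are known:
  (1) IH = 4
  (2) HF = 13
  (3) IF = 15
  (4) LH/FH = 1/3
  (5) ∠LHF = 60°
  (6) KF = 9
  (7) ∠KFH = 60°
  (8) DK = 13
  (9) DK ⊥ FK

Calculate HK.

Step 1: By the law of cosines on triangle HFK: HK² = 13² + 9² − 2·13·9·cos(60°) = 133, so HK = √133.

Therefore, the length of HK = √133.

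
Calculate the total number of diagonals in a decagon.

The number of diagonals in an n-gon is n(n - 3)/2.
For n = 10: 10(10 - 3)/2 = 10 × 7 / 2 = 35.

35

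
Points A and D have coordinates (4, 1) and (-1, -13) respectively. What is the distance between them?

d = sqrt((-1 - 4)^2 + (-13 - 1)^2)
d = sqrt(-5^2 + -14^2)
d = sqrt(25 + 196)
d = sqrt(221)

sqrt(221)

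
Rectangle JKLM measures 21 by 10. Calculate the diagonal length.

d = sqrt(21^2 + 10^2) = sqrt(541)

sqrt(541)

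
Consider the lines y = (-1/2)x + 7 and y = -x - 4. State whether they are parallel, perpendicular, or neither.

Slope of line 1: m1 = -1/2
Slope of line 2: m2 = -1
m1 != m2 and m1*m2 = 1/2 != -1. Neither.

Neither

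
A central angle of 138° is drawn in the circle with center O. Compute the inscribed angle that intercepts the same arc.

An inscribed angle intercepts an arc from a point on the circle, while the central angle intercepts the same arc from the center.
The inscribed angle is always half the central angle: 138° / 2 = 69°.

69°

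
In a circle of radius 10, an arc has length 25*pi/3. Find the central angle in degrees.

Arc length L = 2πr × θ/360, so θ = 360L / (2πr).
θ = 360 × 25*pi/3 / (2π × 10)
θ = 150°
θ = 150°

150°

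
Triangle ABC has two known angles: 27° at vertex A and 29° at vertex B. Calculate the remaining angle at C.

By the triangle angle sum property, the three interior angles of any triangle add up to 180°.
We know angle A = 27° and angle B = 29°, so their sum is 56°.
Therefore angle C = 180° - 56° = 124°.

124 degrees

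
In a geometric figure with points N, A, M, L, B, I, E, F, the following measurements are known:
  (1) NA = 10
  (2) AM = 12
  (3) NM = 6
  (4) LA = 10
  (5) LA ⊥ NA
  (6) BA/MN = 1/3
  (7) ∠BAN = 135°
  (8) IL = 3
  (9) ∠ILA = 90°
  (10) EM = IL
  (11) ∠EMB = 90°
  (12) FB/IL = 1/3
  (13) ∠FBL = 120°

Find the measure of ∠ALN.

Step 1: By the law of cosines on triangle LAN: LN² = 10² + 10² − 2·10·10·cos(90°) = 200, so LN = 10·√2.
Step 2: By the inverse law of cosines on triangle ALN: cos(∠ALN) = (10² + (10·√2)² − 10²) / (2·10·10·√2) = 200/282.84 = 0.7071, so ∠ALN = 45°.

Therefore, the measure of angle ∠ALN = 45°.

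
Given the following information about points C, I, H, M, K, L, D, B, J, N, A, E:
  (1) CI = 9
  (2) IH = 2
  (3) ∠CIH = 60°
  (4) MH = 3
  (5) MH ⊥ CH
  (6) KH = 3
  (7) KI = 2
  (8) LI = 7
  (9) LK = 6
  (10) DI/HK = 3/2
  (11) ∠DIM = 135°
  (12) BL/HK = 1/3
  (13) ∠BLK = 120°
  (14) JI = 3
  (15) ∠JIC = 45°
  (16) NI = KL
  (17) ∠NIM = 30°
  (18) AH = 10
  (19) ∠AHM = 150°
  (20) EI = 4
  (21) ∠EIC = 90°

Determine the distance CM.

Step 1: By the law of cosines on triangle CIH: CH² = 9² + 2² − 2·9·2·cos(60°) = 67, so CH = √67.
Step 2: By the law of cosines on triangle CHM: CM² = √67² + 3² − 2·√67·3·cos(90°) = 76, so CM = 2·√19.

Therefore, the length of CM = 2·√19.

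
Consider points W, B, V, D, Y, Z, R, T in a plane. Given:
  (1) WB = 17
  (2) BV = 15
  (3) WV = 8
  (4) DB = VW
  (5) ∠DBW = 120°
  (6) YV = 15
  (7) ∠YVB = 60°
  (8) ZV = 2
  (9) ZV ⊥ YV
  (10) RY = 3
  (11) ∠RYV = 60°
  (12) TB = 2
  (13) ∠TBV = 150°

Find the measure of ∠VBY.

Step 1: By the law of cosines on triangle BVY: BY² = 15² + 15² − 2·15·15·cos(60°) = 225, so BY = 15.
Step 2: By the inverse law of cosines on triangle VBY: cos(∠VBY) = (15² + 15² − 15²) / (2·15·15) = 225/450 = 0.5, so ∠VBY = 60°.

Therefore, the measure of angle ∠VBY = 60°.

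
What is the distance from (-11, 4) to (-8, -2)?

The horizontal distance is |-8 - -11| = 3 and the vertical distance is |-2 - 4| = 6.
By the Pythagorean theorem, d = sqrt(3^2 + 6^2) = sqrt(45) = 3*sqrt(5).

3*sqrt(5)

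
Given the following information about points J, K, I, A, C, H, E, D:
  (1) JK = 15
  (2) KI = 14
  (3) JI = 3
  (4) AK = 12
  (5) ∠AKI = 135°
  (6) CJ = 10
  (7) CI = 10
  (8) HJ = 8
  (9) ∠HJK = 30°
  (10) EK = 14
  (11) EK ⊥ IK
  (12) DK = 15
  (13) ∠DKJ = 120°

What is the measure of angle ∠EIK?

Step 1: By the law of cosines on triangle IKE: IE² = 14² + 14² − 2·14·14·cos(90°) = 392, so IE = 14·√2.
Step 2: By the inverse law of cosines on triangle EIK: cos(∠EIK) = ((14·√2)² + 14² − 14²) / (2·14·√2·14) = 392/554.37 = 0.7071, so ∠EIK = 45°.

Therefore, the measure of angle ∠EIK = 45°.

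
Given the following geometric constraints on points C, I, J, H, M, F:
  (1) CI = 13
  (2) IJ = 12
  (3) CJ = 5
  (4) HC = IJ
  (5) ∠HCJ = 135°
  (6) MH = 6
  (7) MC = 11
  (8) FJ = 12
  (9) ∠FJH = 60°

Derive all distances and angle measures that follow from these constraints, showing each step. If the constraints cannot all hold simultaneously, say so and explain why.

The constraints are consistent.

From the given relations:
  HC = IJ = 12

Step 1: From JC = 5, CH = 12, and ∠JCH = 135°, by the law of cosines:
  JH² = JC² + CH² - 2·JC·CH·cos(135°) = 25 + 144 + 84.85 = 253.9
  JH ≈ 15.93

Step 2: From CH = 12, CM = 11, HM = 6, by the inverse law of cosines:
  cos(∠HCM) = (CH² + CM² - HM²) / (2·CH·CM)
  ∠HCM = 29.84°

Step 3: From CI = 13, CJ = 5, IJ = 12, by the inverse law of cosines:
  cos(∠ICJ) = (CI² + CJ² - IJ²) / (2·CI·CJ)
  ∠ICJ = 67.38°

Step 4: From IC = 13, IJ = 12, CJ = 5, by the inverse law of cosines:
  cos(∠CIJ) = (IC² + IJ² - CJ²) / (2·IC·IJ)
  ∠CIJ = 22.62°

Step 5: From JC = 5, JI = 12, CI = 13, by the inverse law of cosines:
  cos(∠CJI) = (JC² + JI² - CI²) / (2·JC·JI)
  ∠CJI = 90°

Step 6: From HC = 12, HM = 6, CM = 11, by the inverse law of cosines:
  cos(∠CHM) = (HC² + HM² - CM²) / (2·HC·HM)
  ∠CHM = 65.81°

Step 7: From MC = 11, MH = 6, CH = 12, by the inverse law of cosines:
  cos(∠CMH) = (MC² + MH² - CH²) / (2·MC·MH)
  ∠CMH = 84.35°

Step 8: From HJ = 15.93, JF = 12, and ∠HJF = 60°, by the law of cosines:
  HF² = HJ² + JF² - 2·HJ·JF·cos(60°) = 253.9 + 144 - 191.2 = 206.7
  HF ≈ 14.38

Step 9: From JC = 5, JH = 15.93, CH = 12, by the inverse law of cosines:
  cos(∠CJH) = (JC² + JH² - CH²) / (2·JC·JH)
  ∠CJH = 32.18°

Step 10: From HC = 12, HJ = 15.93, CJ = 5, by the inverse law of cosines:
  cos(∠CHJ) = (HC² + HJ² - CJ²) / (2·HC·HJ)
  ∠CHJ = 12.82°

Step 11: From HF = 14.38, HJ = 15.93, FJ = 12, by the inverse law of cosines:
  cos(∠FHJ) = (HF² + HJ² - FJ²) / (2·HF·HJ)
  ∠FHJ = 46.3°

Step 12: From FH = 14.38, FJ = 12, HJ = 15.93, by the inverse law of cosines:
  cos(∠HFJ) = (FH² + FJ² - HJ²) / (2·FH·FJ)
  ∠HFJ = 73.7°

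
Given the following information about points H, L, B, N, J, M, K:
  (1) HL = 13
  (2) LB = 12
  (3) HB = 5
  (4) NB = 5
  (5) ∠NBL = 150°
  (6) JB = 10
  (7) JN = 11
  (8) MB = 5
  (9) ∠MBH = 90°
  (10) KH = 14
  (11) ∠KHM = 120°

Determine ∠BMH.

Step 1: By the law of cosines on triangle MBH: MH² = 5² + 5² − 2·5·5·cos(90°) = 50, so MH = 5·√2.
Step 2: By the inverse law of cosines on triangle BMH: cos(∠BMH) = (5² + (5·√2)² − 5²) / (2·5·5·√2) = 50/70.71 = 0.7071, so ∠BMH = 45°.

Therefore, the measure of angle ∠BMH = 45°.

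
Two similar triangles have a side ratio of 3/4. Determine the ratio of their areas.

Area ratio = (side ratio)^2 = (3/4)^2 = 9:16.

9:16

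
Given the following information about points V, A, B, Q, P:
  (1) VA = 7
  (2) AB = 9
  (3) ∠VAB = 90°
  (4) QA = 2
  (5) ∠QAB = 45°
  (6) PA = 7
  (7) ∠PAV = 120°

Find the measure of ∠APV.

Step 1: By the law of cosines on triangle PAV: PV² = 7² + 7² − 2·7·7·cos(120°) = 147, so PV = 7·√3.
Step 2: By the inverse law of cosines on triangle APV: cos(∠APV) = (7² + (7·√3)² − 7²) / (2·7·7·√3) = 147/169.74 = 0.866, so ∠APV = 30°.

Therefore, the measure of angle ∠APV = 30°.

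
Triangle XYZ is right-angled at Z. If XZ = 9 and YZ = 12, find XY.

By the Pythagorean theorem: XY^2 = XZ^2 + YZ^2
XY^2 = 9^2 + 12^2 = 81 + 144 = 225
XY = sqrt(225) = 15

15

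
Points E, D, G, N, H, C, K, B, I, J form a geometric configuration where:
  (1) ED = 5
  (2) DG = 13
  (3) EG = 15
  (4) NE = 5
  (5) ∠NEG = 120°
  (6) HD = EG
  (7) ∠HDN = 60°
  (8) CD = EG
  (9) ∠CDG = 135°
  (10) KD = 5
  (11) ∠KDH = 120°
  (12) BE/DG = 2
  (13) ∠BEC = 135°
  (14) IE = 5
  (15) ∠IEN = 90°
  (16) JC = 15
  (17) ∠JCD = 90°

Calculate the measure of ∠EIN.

Step 1: By the law of cosines on triangle IEN: IN² = 5² + 5² − 2·5·5·cos(90°) = 50, so IN = 5·√2.
Step 2: By the inverse law of cosines on triangle EIN: cos(∠EIN) = (5² + (5·√2)² − 5²) / (2·5·5·√2) = 50/70.71 = 0.7071, so ∠EIN = 45°.

Therefore, the measure of angle ∠EIN = 45°.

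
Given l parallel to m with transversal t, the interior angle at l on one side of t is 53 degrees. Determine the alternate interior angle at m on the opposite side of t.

Alternate interior angles formed by parallel lines and a transversal are equal.
The given angle is 53 degrees.
The alternate interior angle = 53 degrees.

53 degrees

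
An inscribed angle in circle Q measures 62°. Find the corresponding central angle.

The inscribed angle theorem states that a central angle is always twice any inscribed angle that subtends the same arc.
Since the inscribed angle is 62°, the central angle = 2 × 62° = 124°.

124°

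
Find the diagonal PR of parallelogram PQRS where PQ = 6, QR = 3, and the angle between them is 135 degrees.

Using the law of cosines:
d^2 = 6^2 + 3^2 - 2(6)(3)cos(135 degrees)
d^2 = 36 + 9 - 36*-sqrt(2)/2
d^2 = 18*sqrt(2) + 45
d = 3*sqrt(2*sqrt(2) + 5)

3*sqrt(2*sqrt(2) + 5)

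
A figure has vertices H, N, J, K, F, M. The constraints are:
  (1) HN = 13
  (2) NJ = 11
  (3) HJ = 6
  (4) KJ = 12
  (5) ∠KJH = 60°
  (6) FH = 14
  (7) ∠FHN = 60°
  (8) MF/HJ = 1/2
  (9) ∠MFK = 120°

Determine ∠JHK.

Step 1: By the law of cosines on triangle HJK: HK² = 6² + 12² − 2·6·12·cos(60°) = 108, so HK = 6·√3.
Step 2: By the inverse law of cosines on triangle JHK: cos(∠JHK) = (6² + (6·√3)² − 12²) / (2·6·6·√3) = 0/124.71 = 0, so ∠JHK = 90°.

Therefore, the measure of angle ∠JHK = 90°.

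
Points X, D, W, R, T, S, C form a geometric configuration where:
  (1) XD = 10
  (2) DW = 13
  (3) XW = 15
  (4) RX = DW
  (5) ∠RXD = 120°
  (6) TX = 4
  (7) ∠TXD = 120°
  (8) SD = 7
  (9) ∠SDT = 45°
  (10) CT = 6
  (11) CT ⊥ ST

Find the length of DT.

Step 1: By the law of cosines on triangle DXT: DT² = 10² + 4² − 2·10·4·cos(120°) = 156, so DT = 2·√39.

Therefore, the length of DT = 2·√39.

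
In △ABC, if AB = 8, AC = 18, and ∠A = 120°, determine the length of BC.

When two sides and the included angle are known, the law of cosines gives the third side.
c^2 = a^2 + b^2 - 2ab cos(C) generalizes the Pythagorean theorem to non-right triangles.
Here: BC^2 = 64 + 324 - 288*(-1/2) = 532
BC = 2*sqrt(133)

2*sqrt(133)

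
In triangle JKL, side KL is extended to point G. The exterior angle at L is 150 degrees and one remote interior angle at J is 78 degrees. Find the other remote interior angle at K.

The exterior angle theorem states that an exterior angle equals the sum of the two non-adjacent interior angles.
So 150 = 78 + angle K, which gives angle K = 150 - 78 = 72 degrees.

72 degrees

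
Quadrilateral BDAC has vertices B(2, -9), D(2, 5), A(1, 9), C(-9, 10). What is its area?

Using the Shoelace formula for a quadrilateral (vertices in order):
Area = (1/2)|sum of (x_i * y_(i+1) - x_(i+1) * y_i)|
Terms: (2*5 - 2*-9) = 28, (2*9 - 1*5) = 13, (1*10 - -9*9) = 91, (-9*-9 - 2*10) = 61
Sum = 193
Area = (1/2)(193) = 193/2

193/2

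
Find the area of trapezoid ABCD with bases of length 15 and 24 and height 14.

A trapezoid's area equals the midsegment times the height.
The midsegment is (15 + 24) / 2 = 39/2.
Area = 39/2 * 14 = 273.

273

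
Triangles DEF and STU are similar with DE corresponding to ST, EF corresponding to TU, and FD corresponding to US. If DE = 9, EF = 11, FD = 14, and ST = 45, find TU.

Since the triangles are similar, the ratio of corresponding sides is constant.
Scale factor k = ST / DE = 45 / 9 = 5
TU = k * EF = 5 * 11 = 55

55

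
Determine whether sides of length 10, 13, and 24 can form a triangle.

Check the triangle inequality: 10 + 13 = 23 ≤ 24.
Since the sum of two sides does not exceed the third, no triangle can be formed.

No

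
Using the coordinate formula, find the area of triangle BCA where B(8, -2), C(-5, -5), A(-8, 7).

The Shoelace formula computes the area from vertex coordinates by summing cross products.
For vertices (8,-2), (-5,-5), (-8,7):
Signed sum = 8*-5 - -5*-2 + -5*7 - -8*-5 + -8*-2 - 8*7
= -50 + -75 + -40 = -165
Area = (1/2)|-165| = 165/2.

165/2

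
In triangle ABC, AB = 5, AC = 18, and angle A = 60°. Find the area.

Area = (1/2) * AB * AC * sin(A)
Area = (1/2) * 5 * 18 * sin(60°)
Area = (1/2) * 5 * 18 * sqrt(3)/2
Area = 45*sqrt(3)/2

45*sqrt(3)/2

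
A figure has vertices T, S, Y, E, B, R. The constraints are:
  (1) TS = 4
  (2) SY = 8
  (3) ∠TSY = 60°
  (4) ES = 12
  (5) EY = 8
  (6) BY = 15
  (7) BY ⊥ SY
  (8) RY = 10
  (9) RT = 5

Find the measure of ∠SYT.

Step 1: By the law of cosines on triangle YST: YT² = 8² + 4² − 2·8·4·cos(60°) = 48, so YT = 4·√3.
Step 2: By the inverse law of cosines on triangle SYT: cos(∠SYT) = (8² + (4·√3)² − 4²) / (2·8·4·√3) = 96/110.85 = 0.866, so ∠SYT = 30°.

Therefore, the measure of angle ∠SYT = 30°.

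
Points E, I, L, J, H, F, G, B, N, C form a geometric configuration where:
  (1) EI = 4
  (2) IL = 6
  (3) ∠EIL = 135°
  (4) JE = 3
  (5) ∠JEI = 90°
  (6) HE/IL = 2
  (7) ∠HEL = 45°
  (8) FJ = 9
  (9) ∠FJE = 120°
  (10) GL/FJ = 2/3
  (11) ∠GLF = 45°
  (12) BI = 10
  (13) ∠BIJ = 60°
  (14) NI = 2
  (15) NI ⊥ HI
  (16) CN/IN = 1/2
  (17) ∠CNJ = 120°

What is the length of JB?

Step 1: By the law of cosines on triangle JEI: JI² = 3² + 4² − 2·3·4·cos(90°) = 25, so JI = 5.
Step 2: By the law of cosines on triangle JIB: JB² = 5² + 10² − 2·5·10·cos(60°) = 75, so JB = 5·√3.

Therefore, the length of JB = 5·√3.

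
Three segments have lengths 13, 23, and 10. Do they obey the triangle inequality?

No.
The triangle inequality is violated: 13 + 10 = 23 ≤ 23.
These lengths cannot form a triangle.

No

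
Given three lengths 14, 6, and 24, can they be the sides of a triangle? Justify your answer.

No.
The triangle inequality is violated: 14 + 6 = 20 ≤ 24.
These lengths cannot form a triangle.

No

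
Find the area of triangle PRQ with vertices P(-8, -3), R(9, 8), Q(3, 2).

Shoelace: Area = (1/2)|-8(8-2) + 9(2--3) + 3(-3-8)| = (1/2)(36) = 18

18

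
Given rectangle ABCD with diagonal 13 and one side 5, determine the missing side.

Using the Pythagorean theorem: d^2 = a^2 + b^2
b^2 = d^2 - a^2
b^2 = 169 - 25
b^2 = 144
b = sqrt(144) = 12

12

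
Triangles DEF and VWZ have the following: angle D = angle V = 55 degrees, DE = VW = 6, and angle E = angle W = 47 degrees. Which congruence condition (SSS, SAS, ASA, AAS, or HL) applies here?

The given information matches ASA: Two pairs of corresponding angles and the included side are equal (Angle-Side-Angle).

ASA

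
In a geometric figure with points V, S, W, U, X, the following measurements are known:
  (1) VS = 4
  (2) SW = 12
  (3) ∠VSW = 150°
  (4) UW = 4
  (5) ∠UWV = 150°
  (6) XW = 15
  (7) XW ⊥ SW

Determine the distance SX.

Step 1: By the law of cosines on triangle SWX: SX² = 12² + 15² − 2·12·15·cos(90°) = 369, so SX = 3·√41.

Therefore, the length of SX = 3·√41.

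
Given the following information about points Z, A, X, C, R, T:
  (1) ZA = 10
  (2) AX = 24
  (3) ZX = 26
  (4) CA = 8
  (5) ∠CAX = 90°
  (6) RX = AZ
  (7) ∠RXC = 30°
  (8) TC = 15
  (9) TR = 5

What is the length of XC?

Step 1: By the law of cosines on triangle XAC: XC² = 24² + 8² − 2·24·8·cos(90°) = 640, so XC = 8·√10.

Therefore, the length of XC = 8·√10.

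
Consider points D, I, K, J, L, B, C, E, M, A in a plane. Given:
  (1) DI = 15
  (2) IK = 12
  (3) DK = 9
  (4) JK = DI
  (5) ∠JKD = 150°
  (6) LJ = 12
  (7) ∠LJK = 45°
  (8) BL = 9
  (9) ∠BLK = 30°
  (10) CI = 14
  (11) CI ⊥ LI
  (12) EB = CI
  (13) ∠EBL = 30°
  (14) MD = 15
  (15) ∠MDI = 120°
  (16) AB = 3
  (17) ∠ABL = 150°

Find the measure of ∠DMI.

Step 1: By the law of cosines on triangle MDI: MI² = 15² + 15² − 2·15·15·cos(120°) = 675, so MI = 15·√3.
Step 2: By the inverse law of cosines on triangle DMI: cos(∠DMI) = (15² + (15·√3)² − 15²) / (2·15·15·√3) = 675/779.42 = 0.866, so ∠DMI = 30°.

Therefore, the measure of angle ∠DMI = 30°.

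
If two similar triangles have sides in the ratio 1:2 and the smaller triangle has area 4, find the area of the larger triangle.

For similar figures, the area ratio equals the square of the side ratio.
Side ratio (the smaller triangle to the larger triangle) = 1:2, so area ratio = 1^2:2^2 = 1:4.
If the area of the smaller triangle is 4, then the area of the larger triangle = 4 * (4/1) = 16.

16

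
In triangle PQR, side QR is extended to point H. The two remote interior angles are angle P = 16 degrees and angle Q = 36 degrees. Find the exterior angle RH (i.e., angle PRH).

The interior angle at R is 180 - 16 - 36 = 128 degrees.
The exterior angle and interior angle at R are supplementary:
Exterior angle = 180 - 128 = 52 degrees.

52 degrees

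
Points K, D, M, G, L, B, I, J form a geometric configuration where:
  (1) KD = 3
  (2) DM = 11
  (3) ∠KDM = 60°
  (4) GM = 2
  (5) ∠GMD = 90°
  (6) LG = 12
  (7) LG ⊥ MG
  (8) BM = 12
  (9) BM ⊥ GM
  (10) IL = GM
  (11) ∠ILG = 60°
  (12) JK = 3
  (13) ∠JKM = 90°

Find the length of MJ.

Step 1: By the law of cosines on triangle KDM: KM² = 3² + 11² − 2·3·11·cos(60°) = 97, so KM = √97.
Step 2: By the law of cosines on triangle MKJ: MJ² = √97² + 3² − 2·√97·3·cos(90°) = 106, so MJ = √106.

Therefore, the length of MJ = √106.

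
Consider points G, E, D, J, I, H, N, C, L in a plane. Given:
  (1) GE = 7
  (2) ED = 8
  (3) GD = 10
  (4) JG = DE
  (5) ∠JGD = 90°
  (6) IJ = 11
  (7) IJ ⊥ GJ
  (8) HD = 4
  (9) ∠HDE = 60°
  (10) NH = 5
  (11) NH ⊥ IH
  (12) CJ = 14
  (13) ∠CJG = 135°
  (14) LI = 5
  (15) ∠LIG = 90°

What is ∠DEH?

Step 1: By the law of cosines on triangle EDH: EH² = 8² + 4² − 2·8·4·cos(60°) = 48, so EH = 4·√3.
Step 2: By the inverse law of cosines on triangle DEH: cos(∠DEH) = (8² + (4·√3)² − 4²) / (2·8·4·√3) = 96/110.85 = 0.866, so ∠DEH = 30°.

Therefore, the measure of angle ∠DEH = 30°.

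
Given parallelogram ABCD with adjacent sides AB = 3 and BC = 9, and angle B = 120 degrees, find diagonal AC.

Using the law of cosines:
d^2 = 3^2 + 9^2 - 2(3)(9)cos(120 degrees)
d^2 = 9 + 81 - 54*-1/2
d^2 = 117
d = 3*sqrt(13)

3*sqrt(13)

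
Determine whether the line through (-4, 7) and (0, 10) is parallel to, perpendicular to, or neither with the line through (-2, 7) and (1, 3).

Slope of line 1: m1 = (10 - 7)/(0 - -4) = 3/4 = 3/4
Slope of line 2: m2 = (3 - 7)/(1 - -2) = -4/3 = -4/3
Two lines are perpendicular when the product of their slopes is -1 (negative reciprocals).
m1 * m2 = (3/4) * (-4/3) = -1, confirming perpendicularity.

Perpendicular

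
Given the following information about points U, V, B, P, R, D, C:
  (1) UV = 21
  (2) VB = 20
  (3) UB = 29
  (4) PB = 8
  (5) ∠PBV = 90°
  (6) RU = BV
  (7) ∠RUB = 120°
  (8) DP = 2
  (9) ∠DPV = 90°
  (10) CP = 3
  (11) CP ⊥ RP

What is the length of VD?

Step 1: By the law of cosines on triangle VBP: VP² = 20² + 8² − 2·20·8·cos(90°) = 464, so VP = 4·√29.
Step 2: By the law of cosines on triangle VPD: VD² = (4·√29)² + 2² − 2·4·√29·2·cos(90°) = 468, so VD = 6·√13.

Therefore, the length of VD = 6·√13.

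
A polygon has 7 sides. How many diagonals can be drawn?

The number of diagonals in an n-gon is n(n - 3)/2.
For n = 7: 7(7 - 3)/2 = 7 × 4 / 2 = 14.

14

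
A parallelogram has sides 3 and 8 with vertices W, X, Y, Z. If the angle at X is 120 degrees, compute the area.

Area = 3 * 8 * sin(120°) = 24 * sqrt(3)/2 = 12*sqrt(3)

12*sqrt(3)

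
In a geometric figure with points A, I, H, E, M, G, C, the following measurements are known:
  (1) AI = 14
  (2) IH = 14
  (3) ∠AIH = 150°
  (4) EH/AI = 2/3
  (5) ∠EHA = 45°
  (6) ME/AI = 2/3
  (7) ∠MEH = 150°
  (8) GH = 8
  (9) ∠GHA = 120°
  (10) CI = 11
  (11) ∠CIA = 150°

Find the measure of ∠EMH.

From the given relations: ME = 2/3·AI = 2/3·14 ≈ 9.33; EH = 2/3·AI = 2/3·14 ≈ 9.33.
Step 1: By the law of cosines on triangle MEH: MH² = 9.33² + 9.33² − 2·9.33·9.33·cos(150°) = 325.1, so MH ≈ 18.03.
Step 2: By the inverse law of cosines on triangle EMH: cos(∠EMH) = (9.33² + 18.03² − 9.33²) / (2·9.33·18.03) = 325.1/336.57 = 0.9659, so ∠EMH = 15°.

Therefore, the measure of angle ∠EMH = 15°.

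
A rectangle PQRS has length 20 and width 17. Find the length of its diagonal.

A rectangle's diagonal splits it into two right triangles, with the diagonal as the hypotenuse.
By the Pythagorean theorem, d^2 = 20^2 + 17^2 = 689.
Therefore d = sqrt(689).

sqrt(689)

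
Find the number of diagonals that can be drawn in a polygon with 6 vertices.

Each of the 6 vertices connects to 3 non-adjacent vertices via diagonals.
Total connections = 6 × 3 = 18, but each diagonal is counted twice.
Number of diagonals = 18 / 2 = 9.

9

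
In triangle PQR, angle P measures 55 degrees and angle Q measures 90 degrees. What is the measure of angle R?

angle R = 180 - 55 - 90 = 35 degrees.

35 degrees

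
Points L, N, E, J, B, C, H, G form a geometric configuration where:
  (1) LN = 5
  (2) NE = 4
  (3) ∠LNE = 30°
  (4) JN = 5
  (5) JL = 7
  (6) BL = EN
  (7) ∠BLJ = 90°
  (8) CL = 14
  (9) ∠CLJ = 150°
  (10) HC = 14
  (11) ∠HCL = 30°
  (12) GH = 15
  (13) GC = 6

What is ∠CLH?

Step 1: By the law of cosines on triangle LCH: LH² = 14² + 14² − 2·14·14·cos(30°) = 52.52, so LH ≈ 7.25.
Step 2: By the inverse law of cosines on triangle CLH: cos(∠CLH) = (14² + 7.25² − 14²) / (2·14·7.25) = 52.52/202.91 = 0.2588, so ∠CLH = 75°.

Therefore, the measure of angle ∠CLH = 75°.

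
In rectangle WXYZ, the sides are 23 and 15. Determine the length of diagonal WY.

A rectangle's diagonal splits it into two right triangles, with the diagonal as the hypotenuse.
By the Pythagorean theorem, d^2 = 23^2 + 15^2 = 754.
Therefore d = sqrt(754).

sqrt(754)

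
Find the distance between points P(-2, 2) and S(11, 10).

The horizontal distance is |11 - -2| = 13 and the vertical distance is |10 - 2| = 8.
By the Pythagorean theorem, d = sqrt(13^2 + 8^2) = sqrt(233).

sqrt(233)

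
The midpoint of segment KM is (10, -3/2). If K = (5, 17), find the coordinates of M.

Using the midpoint formula: M = ((x1 + x2)/2, (y1 + y2)/2)
We know M = (10, -3/2) and K = (5, 17)
For x: 10 = (5 + x2)/2, so x2 = 2*10 - 5 = 15
For y: -3/2 = (17 + y2)/2, so y2 = 2*-3/2 - 17 = -20
M = (15, -20)

(15, -20)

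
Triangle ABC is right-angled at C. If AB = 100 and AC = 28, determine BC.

Rearranging the Pythagorean theorem to solve for the unknown leg:
leg^2 = hypotenuse^2 - known_leg^2 = 10000 - 784 = 9216
leg = sqrt(9216) = 96.

96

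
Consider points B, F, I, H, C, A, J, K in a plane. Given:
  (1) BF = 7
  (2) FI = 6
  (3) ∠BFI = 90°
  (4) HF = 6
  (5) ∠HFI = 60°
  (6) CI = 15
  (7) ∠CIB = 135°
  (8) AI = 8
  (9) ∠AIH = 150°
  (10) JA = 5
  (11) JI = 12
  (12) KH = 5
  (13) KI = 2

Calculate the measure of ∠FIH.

Step 1: By the law of cosines on triangle IFH: IH² = 6² + 6² − 2·6·6·cos(60°) = 36, so IH = 6.
Step 2: By the inverse law of cosines on triangle FIH: cos(∠FIH) = (6² + 6² − 6²) / (2·6·6) = 36/72 = 0.5, so ∠FIH = 60°.

Therefore, the measure of angle ∠FIH = 60°.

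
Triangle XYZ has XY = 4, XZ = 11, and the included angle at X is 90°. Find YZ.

By the law of cosines: YZ^2 = XY^2 + XZ^2 - 2*XY*XZ*cos(X)
YZ^2 = 4^2 + 11^2 - 2*4*11*cos(90°)
YZ^2 = 16 + 121 - 88*(0)
YZ^2 = 137
YZ = sqrt(137)

sqrt(137)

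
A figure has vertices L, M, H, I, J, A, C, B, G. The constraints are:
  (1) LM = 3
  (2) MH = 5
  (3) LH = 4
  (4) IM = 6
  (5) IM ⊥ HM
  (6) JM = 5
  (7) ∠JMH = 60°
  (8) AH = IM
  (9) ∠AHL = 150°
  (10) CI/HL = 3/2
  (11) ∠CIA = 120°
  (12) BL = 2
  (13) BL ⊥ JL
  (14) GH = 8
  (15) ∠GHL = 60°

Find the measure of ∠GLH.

Step 1: By the law of cosines on triangle LHG: LG² = 4² + 8² − 2·4·8·cos(60°) = 48, so LG = 4·√3.
Step 2: By the inverse law of cosines on triangle GLH: cos(∠GLH) = ((4·√3)² + 4² − 8²) / (2·4·√3·4) = 0/55.43 = 0, so ∠GLH = 90°.

Therefore, the measure of angle ∠GLH = 90°.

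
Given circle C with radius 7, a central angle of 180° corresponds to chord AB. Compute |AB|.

Chord = 2(7) sin(90°) = 14

14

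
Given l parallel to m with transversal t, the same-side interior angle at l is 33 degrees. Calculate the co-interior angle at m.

Co-interior angles (same-side interior) formed by parallel lines and a transversal are supplementary (sum to 180 degrees).
The given angle is 33 degrees.
The co-interior angle = 180 - 33 = 147 degrees.

147 degrees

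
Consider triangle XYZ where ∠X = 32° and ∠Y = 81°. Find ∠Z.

By the triangle angle sum property, the three interior angles of any triangle add up to 180°.
We know angle X = 32° and angle Y = 81°, so their sum is 113°.
Therefore angle Z = 180° - 113° = 67°.

67 degrees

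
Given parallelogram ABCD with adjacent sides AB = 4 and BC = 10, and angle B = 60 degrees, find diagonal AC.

Using the law of cosines:
d^2 = 4^2 + 10^2 - 2(4)(10)cos(60 degrees)
d^2 = 16 + 100 - 80*1/2
d^2 = 76
d = 2*sqrt(19)

2*sqrt(19)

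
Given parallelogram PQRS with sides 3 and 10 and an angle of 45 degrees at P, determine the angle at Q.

Opposite sides of a parallelogram are parallel, so consecutive angles form co-interior angles on a transversal.
Co-interior angles sum to 180°, giving angle Q = 180 - 45 = 135 degrees.

135 degrees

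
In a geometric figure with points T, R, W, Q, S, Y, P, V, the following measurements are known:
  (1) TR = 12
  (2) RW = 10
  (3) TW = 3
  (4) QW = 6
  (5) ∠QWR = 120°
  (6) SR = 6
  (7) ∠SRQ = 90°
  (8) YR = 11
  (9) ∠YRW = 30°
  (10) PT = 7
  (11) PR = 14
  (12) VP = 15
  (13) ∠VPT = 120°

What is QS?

Step 1: By the law of cosines on triangle QWR: QR² = 6² + 10² − 2·6·10·cos(120°) = 196, so QR = 14.
Step 2: By the law of cosines on triangle QRS: QS² = 14² + 6² − 2·14·6·cos(90°) = 232, so QS = 2·√58.

Therefore, the length of QS = 2·√58.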